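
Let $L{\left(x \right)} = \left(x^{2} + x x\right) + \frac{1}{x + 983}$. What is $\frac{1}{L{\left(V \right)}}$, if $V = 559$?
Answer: $\frac{1542}{963691405} \approx 1.6001 \cdot 10^{-6}$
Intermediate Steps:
$L{\left(x \right)} = \frac{1}{983 + x} + 2 x^{2}$ ($L{\left(x \right)} = \left(x^{2} + x^{2}\right) + \frac{1}{983 + x} = 2 x^{2} + \frac{1}{983 + x} = \frac{1}{983 + x} + 2 x^{2}$)
$\frac{1}{L{\left(V \right)}} = \frac{1}{\frac{1}{983 + 559} \left(1 + 2 \cdot 559^{3} + 1966 \cdot 559^{2}\right)} = \frac{1}{\frac{1}{1542} \left(1 + 2 \cdot 174676879 + 1966 \cdot 312481\right)} = \frac{1}{\frac{1}{1542} \left(1 + 349353758 + 614337646\right)} = \frac{1}{\frac{1}{1542} \cdot 963691405} = \frac{1}{\frac{963691405}{1542}} = \frac{1542}{963691405}$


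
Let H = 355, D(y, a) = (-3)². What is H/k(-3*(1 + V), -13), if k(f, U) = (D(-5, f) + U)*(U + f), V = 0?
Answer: 355/64 ≈ 5.5469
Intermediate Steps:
D(y, a) = 9
k(f, U) = (9 + U)*(U + f)
H/k(-3*(1 + V), -13) = 355/((-13)² + 9*(-13) + 9*(-3*(1 + 0)) - (-39)*(1 + 0)) = 355/(169 - 117 + 9*(-3*1) - (-39)) = 355/(169 - 117 + 9*(-3) - 13*(-3)) = 355/(169 - 117 - 27 + 39) = 355/64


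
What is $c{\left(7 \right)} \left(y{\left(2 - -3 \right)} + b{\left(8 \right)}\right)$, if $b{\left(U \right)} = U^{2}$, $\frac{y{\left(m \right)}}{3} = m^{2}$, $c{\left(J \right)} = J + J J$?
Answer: $7784$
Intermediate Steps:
$c{\left(J \right)} = J + J^{2}$
$y{\left(m \right)} = 3 m^{2}$
$c{\left(7 \right)} \left(y{\left(2 - -3 \right)} + b{\left(8 \right)}\right) = 7 \left(1 + 7\right) \left(3 \left(2 - -3\right)^{2} + 8^{2}\right) = 7 \cdot 8 \left(3 \left(2 + 3\right)^{2} + 64\right) = 56 \left(3 \cdot 5^{2} + 64\right) = 56 \left(3 \cdot 25 + 64\right) = 56 \left(75 + 64\right) = 56 \cdot 139 = 7784$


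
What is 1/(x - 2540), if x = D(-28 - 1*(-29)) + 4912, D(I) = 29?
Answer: 1/2401 ≈ 0.00041649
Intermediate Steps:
x = 4941 (x = 29 + 4912 = 4941)
1/(x - 2540) = 1/(4941 - 2540) = 1/2401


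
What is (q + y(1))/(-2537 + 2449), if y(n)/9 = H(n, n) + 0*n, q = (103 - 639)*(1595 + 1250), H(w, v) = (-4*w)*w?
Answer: 381239/22 ≈ 17329.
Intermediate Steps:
H(w, v) = -4*w²
q = -1524920 (q = -536*2845 = -1524920)
y(n) = -36*n² (y(n) = 9*(-4*n² + 0*n) = 9*(-4*n² + 0) = 9*(-4*n²) = -36*n²)
(q + y(1))/(-2537 + 2449) = (-1524920 - 36*1²)/(-2537 + 2449) = (-1524920 - 36*1)/(-88) = (-1524920 - 36)*(-1/88) = -1524956*(-1/88) = 381239/22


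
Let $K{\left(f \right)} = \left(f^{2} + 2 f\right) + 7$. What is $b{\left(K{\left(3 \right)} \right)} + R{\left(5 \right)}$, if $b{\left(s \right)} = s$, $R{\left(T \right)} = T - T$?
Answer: $22$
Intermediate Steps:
$R{\left(T \right)} = 0$
$K{\left(f \right)} = 7 + f^{2} + 2 f$
$b{\left(K{\left(3 \right)} \right)} + R{\left(5 \right)} = \left(7 + 3^{2} + 2 \cdot 3\right) + 0 = \left(7 + 9 + 6\right) + 0 = 22 + 0 = 22$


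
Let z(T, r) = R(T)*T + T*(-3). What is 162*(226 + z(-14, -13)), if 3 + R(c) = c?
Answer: 81972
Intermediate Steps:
R(c) = -3 + c
z(T, r) = -3*T + T*(-3 + T) (z(T, r) = (-3 + T)*T + T*(-3) = T*(-3 + T) - 3*T = -3*T + T*(-3 + T))
162*(226 + z(-14, -13)) = 162*(226 - 14*(-6 - 14)) = 162*(226 - 14*(-20)) = 162*(226 + 280) = 162*506 = 81972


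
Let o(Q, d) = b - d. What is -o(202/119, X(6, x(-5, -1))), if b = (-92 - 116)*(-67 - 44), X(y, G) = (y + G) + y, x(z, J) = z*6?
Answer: -23106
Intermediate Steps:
x(z, J) = 6*z
X(y, G) = G + 2*y (X(y, G) = (G + y) + y = G + 2*y)
b = 23088 (b = -208*(-111) = 23088)
o(Q, d) = 23088 - d
-o(202/119, X(6, x(-5, -1))) = -(23088 - (6*(-5) + 2*6)) = -(23088 - (-30 + 12)) = -(23088 - 1*(-18)) = -(23088 + 18) = -1*23106 = -23106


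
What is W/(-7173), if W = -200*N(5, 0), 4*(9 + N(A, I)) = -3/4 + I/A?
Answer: -1225/4782 ≈ -0.25617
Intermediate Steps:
N(A, I) = -147/16 + I/(4*A) (N(A, I) = -9 + (-3/4 + I/A)/4 = -9 + (-3*¼ + I/A)/4 = -9 + (-¾ + I/A)/4 = -9 + (-3/16 + I/(4*A)) = -147/16 + I/(4*A))
W = 3675/2 (W = -200*(-147/16 + (¼)*0/5) = -200*(-147/16 + (¼)*0*(⅕)) = -200*(-147/16 + 0) = -200*(-147/16) = 3675/2 ≈ 1837.5)
W/(-7173) = (3675/2)/(-7173) = (3675/2)*(-1/7173) = -1225/4782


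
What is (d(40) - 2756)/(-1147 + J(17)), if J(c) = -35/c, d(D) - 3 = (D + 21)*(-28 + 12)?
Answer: 63393/19534 ≈ 3.2453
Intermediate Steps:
d(D) = -333 - 16*D (d(D) = 3 + (D + 21)*(-28 + 12) = 3 + (21 + D)*(-16) = 3 + (-336 - 16*D) = -333 - 16*D)
(d(40) - 2756)/(-1147 + J(17)) = ((-333 - 16*40) - 2756)/(-1147 - 35/17) = ((-333 - 640) - 2756)/(-1147 - 35*1/17) = (-973 - 2756)/(-1147 - 35/17) = -3729/(-19534/17) = -3729*(-17/19534) = 63393/19534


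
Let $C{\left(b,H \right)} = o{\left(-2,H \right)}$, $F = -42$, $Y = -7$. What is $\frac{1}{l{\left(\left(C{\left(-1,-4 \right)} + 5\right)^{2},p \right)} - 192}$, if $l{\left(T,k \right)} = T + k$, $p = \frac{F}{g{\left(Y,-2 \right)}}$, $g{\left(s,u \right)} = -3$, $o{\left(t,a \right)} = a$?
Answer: $- \frac{1}{177} \approx -0.0056497$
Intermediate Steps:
$C{\left(b,H \right)} = H$
$p = 14$ ($p = - \frac{42}{-3} = \left(-42\right) \left(- \frac{1}{3}\right) = 14$)
$\frac{1}{l{\left(\left(C{\left(-1,-4 \right)} + 5\right)^{2},p \right)} - 192} = \frac{1}{\left(\left(-4 + 5\right)^{2} + 14\right) - 192} = \frac{1}{\left(1^{2} + 14\right) - 192} = \frac{1}{\left(1 + 14\right) - 192} = \frac{1}{15 - 192} = \frac{1}{-177} = - \frac{1}{177}$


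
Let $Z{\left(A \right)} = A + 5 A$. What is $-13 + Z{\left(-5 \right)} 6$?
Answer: $-193$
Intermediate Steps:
$Z{\left(A \right)} = 6 A$
$-13 + Z{\left(-5 \right)} 6 = -13 + 6 \left(-5\right) 6 = -13 - 180 = -193$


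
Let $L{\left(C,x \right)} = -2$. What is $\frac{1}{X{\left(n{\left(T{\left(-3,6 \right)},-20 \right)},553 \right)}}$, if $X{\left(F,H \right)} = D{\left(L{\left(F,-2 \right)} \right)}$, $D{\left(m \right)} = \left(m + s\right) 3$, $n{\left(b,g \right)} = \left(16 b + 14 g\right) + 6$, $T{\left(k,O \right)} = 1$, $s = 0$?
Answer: $- \frac{1}{6} \approx -0.16667$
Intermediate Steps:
$n{\left(b,g \right)} = 6 + 14 g + 16 b$ ($n{\left(b,g \right)} = \left(14 g + 16 b\right) + 6 = 6 + 14 g + 16 b$)
$D{\left(m \right)} = 3 m$ ($D{\left(m \right)} = \left(m + 0\right) 3 = m 3 = 3 m$)
$X{\left(F,H \right)} = -6$ ($X{\left(F,H \right)} = 3 \left(-2\right) = -6$)
$\frac{1}{X{\left(n{\left(T{\left(-3,6 \right)},-20 \right)},553 \right)}} = \frac{1}{-6} = - \frac{1}{6}$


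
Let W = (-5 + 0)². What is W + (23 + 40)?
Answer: 88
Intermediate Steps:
W = 25 (W = (-5)² = 25)
W + (23 + 40) = 25 + (23 + 40) = 25 + 63 = 88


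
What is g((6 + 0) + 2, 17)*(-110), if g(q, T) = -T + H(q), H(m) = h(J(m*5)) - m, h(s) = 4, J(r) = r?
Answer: 2310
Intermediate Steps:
H(m) = 4 - m
g(q, T) = 4 - T - q (g(q, T) = -T + (4 - q) = 4 - T - q)
g((6 + 0) + 2, 17)*(-110) = (4 - 1*17 - ((6 + 0) + 2))*(-110) = (4 - 17 - (6 + 2))*(-110) = (4 - 17 - 1*8)*(-110) = (4 - 17 - 8)*(-110) = -21*(-110) = 2310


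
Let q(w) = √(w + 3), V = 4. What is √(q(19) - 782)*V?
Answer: 4*√(-782 + √22) ≈ 111.52*I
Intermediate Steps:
q(w) = √(3 + w)
√(q(19) - 782)*V = √(√(3 + 19) - 782)*4 = √(√22 - 782)*4 = √(-782 + √22)*4 = 4*√(-782 + √22)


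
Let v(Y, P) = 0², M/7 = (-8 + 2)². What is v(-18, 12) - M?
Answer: -252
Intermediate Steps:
M = 252 (M = 7*(-8 + 2)² = 7*(-6)² = 7*36 = 252)
v(Y, P) = 0
v(-18, 12) - M = 0 - 1*252 = 0 - 252 = -252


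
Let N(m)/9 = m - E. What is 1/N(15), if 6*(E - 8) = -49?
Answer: 2/273 ≈ 0.0073260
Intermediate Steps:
E = -⅙ (E = 8 + (⅙)*(-49) = 8 - 49/6 = -⅙ ≈ -0.16667)
N(m) = 3/2 + 9*m (N(m) = 9*(m - 1*(-⅙)) = 9*(m + ⅙) = 9*(⅙ + m) = 3/2 + 9*m)
1/N(15) = 1/(3/2 + 9*15) = 1/(3/2 + 135) = 1/(273/2) = 2/273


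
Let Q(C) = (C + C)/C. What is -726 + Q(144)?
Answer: -724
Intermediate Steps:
Q(C) = 2 (Q(C) = (2*C)/C = 2)
-726 + Q(144) = -726 + 2 = -724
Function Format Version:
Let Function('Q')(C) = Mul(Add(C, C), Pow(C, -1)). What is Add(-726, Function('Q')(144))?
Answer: -724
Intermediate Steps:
Function('Q')(C) = 2 (Function('Q')(C) = Mul(Mul(2, C), Pow(C, -1)) = 2)
Add(-726, Function('Q')(144)) = Add(-726, 2) = -724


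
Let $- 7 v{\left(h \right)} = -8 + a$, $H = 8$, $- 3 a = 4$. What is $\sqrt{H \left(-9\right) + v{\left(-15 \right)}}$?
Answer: $\frac{2 i \sqrt{159}}{3} \approx 8.4063 i$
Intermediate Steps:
$a = - \frac{4}{3}$ ($a = \left(- \frac{1}{3}\right) 4 = - \frac{4}{3} \approx -1.3333$)
$v{\left(h \right)} = \frac{4}{3}$ ($v{\left(h \right)} = - \frac{-8 - \frac{4}{3}}{7} = \left(- \frac{1}{7}\right) \left(- \frac{28}{3}\right) = \frac{4}{3}$)
$\sqrt{H \left(-9\right) + v{\left(-15 \right)}} = \sqrt{8 \left(-9\right) + \frac{4}{3}} = \sqrt{-72 + \frac{4}{3}} = \sqrt{- \frac{212}{3}} = \frac{2 i \sqrt{159}}{3}$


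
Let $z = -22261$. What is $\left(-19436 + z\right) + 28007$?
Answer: $-13690$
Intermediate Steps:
$\left(-19436 + z\right) + 28007 = \left(-19436 - 22261\right) + 28007 = -41697 + 28007 = -13690$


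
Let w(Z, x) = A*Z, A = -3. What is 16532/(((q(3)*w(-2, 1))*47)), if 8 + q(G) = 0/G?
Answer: -4133/564 ≈ -7.3280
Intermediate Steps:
q(G) = -8 (q(G) = -8 + 0/G = -8 + 0 = -8)
w(Z, x) = -3*Z
16532/(((q(3)*w(-2, 1))*47)) = 16532/((-(-24)*(-2)*47)) = 16532/((-8*6*47)) = 16532/((-48*47)) = 16532/(-2256) = 16532*(-1/2256) = -4133/564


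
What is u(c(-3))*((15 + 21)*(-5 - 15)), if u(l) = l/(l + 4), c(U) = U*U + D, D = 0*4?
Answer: -6480/13 ≈ -498.46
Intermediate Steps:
D = 0
c(U) = U**2 (c(U) = U*U + 0 = U**2 + 0 = U**2)
u(l) = l/(4 + l)
u(c(-3))*((15 + 21)*(-5 - 15)) = ((-3)**2/(4 + (-3)**2))*((15 + 21)*(-5 - 15)) = (9/(4 + 9))*(36*(-20)) = (9/13)*(-720) = -6480/13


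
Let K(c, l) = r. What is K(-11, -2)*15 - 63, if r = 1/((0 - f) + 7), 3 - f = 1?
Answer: -60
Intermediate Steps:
f = 2 (f = 3 - 1*1 = 3 - 1 = 2)
r = 1/5 (r = 1/((0 - 1*2) + 7) = 1/((0 - 2) + 7) = 1/(-2 + 7) = 1/5 ≈ 0.20000)
K(c, l) = 1/5
K(-11, -2)*15 - 63 = (1/5)*15 - 63 = 3 - 63 = -60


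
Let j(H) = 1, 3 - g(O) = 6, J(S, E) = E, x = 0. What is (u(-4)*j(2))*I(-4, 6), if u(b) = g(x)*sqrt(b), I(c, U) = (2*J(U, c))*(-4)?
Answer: -192*I ≈ -192.0*I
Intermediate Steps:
g(O) = -3 (g(O) = 3 - 1*6 = 3 - 6 = -3)
I(c, U) = -8*c (I(c, U) = (2*c)*(-4) = -8*c)
u(b) = -3*sqrt(b)
(u(-4)*j(2))*I(-4, 6) = (-6*I*1)*(-8*(-4)) = (-6*I*1)*32 = -6*I*32 = -192*I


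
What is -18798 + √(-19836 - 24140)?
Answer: -18798 + 2*I*√10994 ≈ -18798.0 + 209.7*I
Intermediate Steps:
-18798 + √(-19836 - 24140) = -18798 + √(-43976) = -18798 + 2*I*√10994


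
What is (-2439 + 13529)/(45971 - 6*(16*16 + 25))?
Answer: 2218/8857 ≈ 0.25042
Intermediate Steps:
(-2439 + 13529)/(45971 - 6*(16*16 + 25)) = 11090/(45971 - 6*(256 + 25)) = 11090/(45971 - 6*281) = 11090/(45971 - 1686) = 11090/44285 = 11090*(1/44285) = 2218/8857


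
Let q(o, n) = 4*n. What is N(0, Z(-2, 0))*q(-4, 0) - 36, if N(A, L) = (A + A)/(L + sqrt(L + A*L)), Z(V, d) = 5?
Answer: -36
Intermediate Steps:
N(A, L) = 2*A/(L + sqrt(L + A*L)) (N(A, L) = (2*A)/(L + sqrt(L + A*L)) = 2*A/(L + sqrt(L + A*L)))
N(0, Z(-2, 0))*q(-4, 0) - 36 = (2*0/(5 + sqrt(5*(1 + 0))))*(4*0) - 36 = (2*0/(5 + sqrt(5*1)))*0 - 36 = (2*0/(5 + sqrt(5)))*0 - 36 = 0*0 - 36 = 0 - 36 = -36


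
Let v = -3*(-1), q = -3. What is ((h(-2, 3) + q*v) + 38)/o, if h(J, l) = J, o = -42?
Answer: -9/14 ≈ -0.64286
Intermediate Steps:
v = 3
((h(-2, 3) + q*v) + 38)/o = ((-2 - 3*3) + 38)/(-42) = -((-2 - 9) + 38)/42 = -(-11 + 38)/42 = -1/42*27 = -9/14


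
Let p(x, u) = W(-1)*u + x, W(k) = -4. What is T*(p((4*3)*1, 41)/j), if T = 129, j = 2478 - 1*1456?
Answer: -9804/511 ≈ -19.186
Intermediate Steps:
j = 1022 (j = 2478 - 1456 = 1022)
p(x, u) = x - 4*u (p(x, u) = -4*u + x = x - 4*u)
T*(p((4*3)*1, 41)/j) = 129*(((4*3)*1 - 4*41)/1022) = 129*((12*1 - 164)*(1/1022)) = 129*((12 - 164)*(1/1022)) = 129*(-152*1/1022) = 129*(-76/511) = -9804/511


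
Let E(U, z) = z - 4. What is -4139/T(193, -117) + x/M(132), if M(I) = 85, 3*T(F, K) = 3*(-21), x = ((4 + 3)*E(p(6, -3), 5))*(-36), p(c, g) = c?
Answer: 346523/1785 ≈ 194.13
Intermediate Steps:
E(U, z) = -4 + z
x = -252 (x = ((4 + 3)*(-4 + 5))*(-36) = (7*1)*(-36) = 7*(-36) = -252)
T(F, K) = -21 (T(F, K) = (3*(-21))/3 = (⅓)*(-63) = -21)
-4139/T(193, -117) + x/M(132) = -4139/(-21) - 252/85 = -4139*(-1/21) - 252*1/85 = 4139/21 - 252/85 = 346523/1785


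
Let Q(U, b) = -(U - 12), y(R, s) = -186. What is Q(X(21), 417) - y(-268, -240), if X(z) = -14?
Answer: 212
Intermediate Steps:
Q(U, b) = 12 - U (Q(U, b) = -(-12 + U) = 12 - U)
Q(X(21), 417) - y(-268, -240) = (12 - 1*(-14)) - 1*(-186) = (12 + 14) + 186 = 26 + 186 = 212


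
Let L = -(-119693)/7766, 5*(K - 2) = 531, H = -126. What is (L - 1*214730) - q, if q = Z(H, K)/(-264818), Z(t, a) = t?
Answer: -220788497429441/1028288294 ≈ -2.1471e+5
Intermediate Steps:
K = 541/5 (K = 2 + (⅕)*531 = 2 + 531/5 = 541/5 ≈ 108.20)
L = 119693/7766 (L = -(-119693)/7766 = -1*(-119693/7766) = 119693/7766 ≈ 15.412)
q = 63/132409 (q = -126/(-264818) = -126*(-1/264818) = 63/132409 ≈ 0.00047580)
(L - 1*214730) - q = (119693/7766 - 1*214730) - 1*63/132409 = (119693/7766 - 214730) - 63/132409 = -1667473487/7766 - 63/132409 = -220788497429441/1028288294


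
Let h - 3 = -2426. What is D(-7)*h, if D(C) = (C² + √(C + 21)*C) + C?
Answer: -101766 + 16961*√14 ≈ -38304.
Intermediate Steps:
h = -2423 (h = 3 - 2426 = -2423)
D(C) = C + C² + C*√(21 + C) (D(C) = (C² + √(21 + C)*C) + C = (C² + C*√(21 + C)) + C = C + C² + C*√(21 + C))
D(-7)*h = -7*(1 - 7 + √(21 - 7))*(-2423) = -7*(1 - 7 + √14)*(-2423) = -7*(-6 + √14)*(-2423) = (42 - 7*√14)*(-2423) = -101766 + 16961*√14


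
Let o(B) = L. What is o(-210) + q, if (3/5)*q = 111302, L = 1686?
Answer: 561568/3 ≈ 1.8719e+5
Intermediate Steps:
o(B) = 1686
q = 556510/3 (q = (5/3)*111302 = 556510/3 ≈ 1.8550e+5)
o(-210) + q = 1686 + 556510/3 = 561568/3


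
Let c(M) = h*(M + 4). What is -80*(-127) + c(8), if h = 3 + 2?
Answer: 10220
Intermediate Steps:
h = 5
c(M) = 20 + 5*M (c(M) = 5*(M + 4) = 5*(4 + M) = 20 + 5*M)
-80*(-127) + c(8) = -80*(-127) + (20 + 5*8) = 10160 + (20 + 40) = 10160 + 60 = 10220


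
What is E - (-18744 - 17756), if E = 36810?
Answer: 73310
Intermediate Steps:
E - (-18744 - 17756) = 36810 - (-18744 - 17756) = 36810 - 1*(-36500) = 36810 + 36500 = 73310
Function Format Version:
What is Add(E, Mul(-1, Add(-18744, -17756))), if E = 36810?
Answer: 73310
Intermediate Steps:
Add(E, Mul(-1, Add(-18744, -17756))) = Add(36810, Mul(-1, Add(-18744, -17756))) = Add(36810, Mul(-1, -36500)) = Add(36810, 36500) = 73310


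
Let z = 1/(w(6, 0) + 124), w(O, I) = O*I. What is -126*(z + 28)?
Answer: -218799/62 ≈ -3529.0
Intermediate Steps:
w(O, I) = I*O
z = 1/124 (z = 1/(0*6 + 124) = 1/(0 + 124) = 1/124 ≈ 0.0080645)
-126*(z + 28) = -126*(1/124 + 28) = -126*3473/124 = -218799/62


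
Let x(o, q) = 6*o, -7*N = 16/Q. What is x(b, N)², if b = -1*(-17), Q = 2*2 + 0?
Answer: 10404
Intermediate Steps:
Q = 4 (Q = 4 + 0 = 4)
b = 17
N = -4/7 (N = -16/(7*4) = -⅐*4 = -4/7 ≈ -0.57143)
x(b, N)² = (6*17)² = 102² = 10404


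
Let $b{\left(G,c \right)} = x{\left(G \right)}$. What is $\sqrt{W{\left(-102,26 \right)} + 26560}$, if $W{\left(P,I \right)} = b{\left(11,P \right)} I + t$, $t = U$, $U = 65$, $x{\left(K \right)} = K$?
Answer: $\sqrt{26911} \approx 164.05$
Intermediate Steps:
$t = 65$
$b{\left(G,c \right)} = G$
$W{\left(P,I \right)} = 65 + 11 I$ ($W{\left(P,I \right)} = 11 I + 65 = 65 + 11 I$)
$\sqrt{W{\left(-102,26 \right)} + 26560} = \sqrt{\left(65 + 11 \cdot 26\right) + 26560} = \sqrt{\left(65 + 286\right) + 26560} = \sqrt{351 + 26560} = \sqrt{26911}$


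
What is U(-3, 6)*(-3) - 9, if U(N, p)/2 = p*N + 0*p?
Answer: 99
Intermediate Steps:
U(N, p) = 2*N*p (U(N, p) = 2*(p*N + 0*p) = 2*(N*p + 0) = 2*(N*p) = 2*N*p)
U(-3, 6)*(-3) - 9 = (2*(-3)*6)*(-3) - 9 = -36*(-3) - 9 = 108 - 9 = 99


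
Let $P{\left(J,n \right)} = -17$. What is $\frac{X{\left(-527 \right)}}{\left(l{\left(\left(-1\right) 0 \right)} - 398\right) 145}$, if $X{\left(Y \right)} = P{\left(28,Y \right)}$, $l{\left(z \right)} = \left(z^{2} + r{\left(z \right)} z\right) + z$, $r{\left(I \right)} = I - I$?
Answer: $\frac{17}{57710} \approx 0.00029458$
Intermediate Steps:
$r{\left(I \right)} = 0$
$l{\left(z \right)} = z + z^{2}$ ($l{\left(z \right)} = \left(z^{2} + 0 z\right) + z = \left(z^{2} + 0\right) + z = z^{2} + z = z + z^{2}$)
$X{\left(Y \right)} = -17$
$\frac{X{\left(-527 \right)}}{\left(l{\left(\left(-1\right) 0 \right)} - 398\right) 145} = - \frac{17}{\left(\left(-1\right) 0 \left(1 - 0\right) - 398\right) 145} = - \frac{17}{\left(0 \left(1 + 0\right) - 398\right) 145} = - \frac{17}{\left(0 \cdot 1 - 398\right) 145} = - \frac{17}{\left(0 - 398\right) 145} = - \frac{17}{\left(-398\right) 145} = - \frac{17}{-57710} = \left(-17\right) \left(- \frac{1}{57710}\right) = \frac{17}{57710}$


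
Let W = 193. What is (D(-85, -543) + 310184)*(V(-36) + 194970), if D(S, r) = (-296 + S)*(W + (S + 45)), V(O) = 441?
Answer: 49222272201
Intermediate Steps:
D(S, r) = (-296 + S)*(238 + S) (D(S, r) = (-296 + S)*(193 + (S + 45)) = (-296 + S)*(193 + (45 + S)) = (-296 + S)*(238 + S))
(D(-85, -543) + 310184)*(V(-36) + 194970) = ((-70448 + (-85)**2 - 58*(-85)) + 310184)*(441 + 194970) = ((-70448 + 7225 + 4930) + 310184)*195411 = (-58293 + 310184)*195411 = 251891*195411 = 49222272201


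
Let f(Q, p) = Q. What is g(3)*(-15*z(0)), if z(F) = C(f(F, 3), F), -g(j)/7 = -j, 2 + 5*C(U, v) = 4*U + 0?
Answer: 126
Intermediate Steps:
C(U, v) = -2/5 + 4*U/5 (C(U, v) = -2/5 + (4*U + 0)/5 = -2/5 + (4*U)/5 = -2/5 + 4*U/5)
g(j) = 7*j (g(j) = -(-7)*j = 7*j)
z(F) = -2/5 + 4*F/5
g(3)*(-15*z(0)) = (7*3)*(-15*(-2/5 + (4/5)*0)) = 21*(-15*(-2/5 + 0)) = 21*(-15*(-2/5)) = 21*6 = 126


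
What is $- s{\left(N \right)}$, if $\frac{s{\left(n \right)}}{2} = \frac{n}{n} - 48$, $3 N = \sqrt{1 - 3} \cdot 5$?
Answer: $94$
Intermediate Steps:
$N = \frac{5 i \sqrt{2}}{3}$ ($N = \frac{\sqrt{1 - 3} \cdot 5}{3} = \frac{\sqrt{-2} \cdot 5}{3} = \frac{i \sqrt{2} \cdot 5}{3} = \frac{5 i \sqrt{2}}{3} \approx 2.357 i$)
$s{\left(n \right)} = -94$ ($s{\left(n \right)} = 2 \left(\frac{n}{n} - 48\right) = 2 \left(1 - 48\right) = 2 \left(-47\right) = -94$)
$- s{\left(N \right)} = \left(-1\right) \left(-94\right) = 94$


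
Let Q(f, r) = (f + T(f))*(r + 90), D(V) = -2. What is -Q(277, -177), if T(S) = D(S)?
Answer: 23925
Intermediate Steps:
T(S) = -2
Q(f, r) = (-2 + f)*(90 + r) (Q(f, r) = (f - 2)*(r + 90) = (-2 + f)*(90 + r))
-Q(277, -177) = -(-180 - 2*(-177) + 90*277 + 277*(-177)) = -(-180 + 354 + 24930 - 49029) = -1*(-23925) = 23925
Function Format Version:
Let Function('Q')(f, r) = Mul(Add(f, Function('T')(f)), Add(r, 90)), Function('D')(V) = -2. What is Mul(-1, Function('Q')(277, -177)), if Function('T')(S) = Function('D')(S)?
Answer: 23925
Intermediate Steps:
Function('T')(S) = -2
Function('Q')(f, r) = Mul(Add(-2, f), Add(90, r)) (Function('Q')(f, r) = Mul(Add(f, -2), Add(r, 90)) = Mul(Add(-2, f), Add(90, r)))
Mul(-1, Function('Q')(277, -177)) = Mul(-1, Add(-180, Mul(-2, -177), Mul(90, 277), Mul(277, -177))) = Mul(-1, Add(-180, 354, 24930, -49029)) = Mul(-1, -23925) = 23925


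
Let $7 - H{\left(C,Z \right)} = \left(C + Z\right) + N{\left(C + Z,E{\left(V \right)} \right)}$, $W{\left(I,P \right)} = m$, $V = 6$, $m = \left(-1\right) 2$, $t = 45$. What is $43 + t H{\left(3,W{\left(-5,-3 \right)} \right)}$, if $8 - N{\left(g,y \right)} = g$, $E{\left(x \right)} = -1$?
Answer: $-2$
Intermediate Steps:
$m = -2$
$W{\left(I,P \right)} = -2$
$N{\left(g,y \right)} = 8 - g$
$H{\left(C,Z \right)} = -1$ ($H{\left(C,Z \right)} = 7 - \left(\left(C + Z\right) - \left(-8 + C + Z\right)\right) = 7 - 8 = -1$)
$43 + t H{\left(3,W{\left(-5,-3 \right)} \right)} = 43 + 45 \left(-1\right) = 43 - 45 = -2$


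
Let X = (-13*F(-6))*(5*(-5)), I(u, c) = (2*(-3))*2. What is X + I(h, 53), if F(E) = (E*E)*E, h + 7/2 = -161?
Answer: -70212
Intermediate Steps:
h = -329/2 (h = -7/2 - 161 = -329/2 ≈ -164.50)
F(E) = E³ (F(E) = E²*E = E³)
I(u, c) = -12 (I(u, c) = -6*2 = -12)
X = -70200 (X = (-13*(-6)³)*(5*(-5)) = -13*(-216)*(-25) = 2808*(-25) = -70200)
X + I(h, 53) = -70200 - 12 = -70212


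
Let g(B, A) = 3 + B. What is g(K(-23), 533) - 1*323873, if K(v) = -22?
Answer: -323892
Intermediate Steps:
g(K(-23), 533) - 1*323873 = (3 - 22) - 1*323873 = -19 - 323873 = -323892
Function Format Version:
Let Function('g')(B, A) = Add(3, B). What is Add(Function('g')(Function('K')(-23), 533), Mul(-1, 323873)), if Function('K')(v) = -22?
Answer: -323892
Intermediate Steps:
Add(Function('g')(Function('K')(-23), 533), Mul(-1, 323873)) = Add(Add(3, -22), Mul(-1, 323873)) = Add(-19, -323873) = -323892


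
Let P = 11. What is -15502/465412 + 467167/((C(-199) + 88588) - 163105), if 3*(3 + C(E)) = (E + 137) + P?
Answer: -109290300189/17345207122 ≈ -6.3009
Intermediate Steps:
C(E) = 139/3 + E/3 (C(E) = -3 + ((E + 137) + 11)/3 = -3 + ((137 + E) + 11)/3 = -3 + (148 + E)/3 = -3 + (148/3 + E/3) = 139/3 + E/3)
-15502/465412 + 467167/((C(-199) + 88588) - 163105) = -15502/465412 + 467167/(((139/3 + (⅓)*(-199)) + 88588) - 163105) = -15502*1/465412 + 467167/(((139/3 - 199/3) + 88588) - 163105) = -7751/232706 + 467167/((-20 + 88588) - 163105) = -7751/232706 + 467167/(88568 - 163105) = -7751/232706 + 467167/(-74537) = -7751/232706 + 467167*(-1/74537) = -7751/232706 - 467167/74537 = -109290300189/17345207122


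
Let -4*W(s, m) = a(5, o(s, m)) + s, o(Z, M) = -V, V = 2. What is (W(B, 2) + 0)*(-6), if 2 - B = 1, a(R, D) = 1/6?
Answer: 7/4 ≈ 1.7500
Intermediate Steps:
o(Z, M) = -2 (o(Z, M) = -1*2 = -2)
a(R, D) = 1/6 (a(R, D) = 1*(1/6) = 1/6)
B = 1 (B = 2 - 1*1 = 2 - 1 = 1)
W(s, m) = -1/24 - s/4 (W(s, m) = -(1/6 + s)/4 = -1/24 - s/4)
(W(B, 2) + 0)*(-6) = ((-1/24 - 1/4*1) + 0)*(-6) = ((-1/24 - 1/4) + 0)*(-6) = (-7/24 + 0)*(-6) = -7/24*(-6) = 7/4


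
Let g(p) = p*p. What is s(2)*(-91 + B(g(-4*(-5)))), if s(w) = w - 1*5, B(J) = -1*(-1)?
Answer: 270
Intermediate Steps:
g(p) = p²
B(J) = 1
s(w) = -5 + w (s(w) = w - 5 = -5 + w)
s(2)*(-91 + B(g(-4*(-5)))) = (-5 + 2)*(-91 + 1) = -3*(-90) = 270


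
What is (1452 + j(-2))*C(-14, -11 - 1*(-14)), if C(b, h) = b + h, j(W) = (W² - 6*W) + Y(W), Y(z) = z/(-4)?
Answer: -32307/2 ≈ -16154.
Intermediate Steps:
Y(z) = -z/4 (Y(z) = z*(-¼) = -z/4)
j(W) = W² - 25*W/4 (j(W) = (W² - 6*W) - W/4 = W² - 25*W/4)
(1452 + j(-2))*C(-14, -11 - 1*(-14)) = (1452 + (¼)*(-2)*(-25 + 4*(-2)))*(-14 + (-11 - 1*(-14))) = (1452 + (¼)*(-2)*(-25 - 8))*(-14 + (-11 + 14)) = (1452 + (¼)*(-2)*(-33))*(-14 + 3) = (1452 + 33/2)*(-11) = (2937/2)*(-11) = -32307/2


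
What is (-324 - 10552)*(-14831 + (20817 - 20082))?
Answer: 153308096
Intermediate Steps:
(-324 - 10552)*(-14831 + (20817 - 20082)) = -10876*(-14831 + 735) = -10876*(-14096) = 153308096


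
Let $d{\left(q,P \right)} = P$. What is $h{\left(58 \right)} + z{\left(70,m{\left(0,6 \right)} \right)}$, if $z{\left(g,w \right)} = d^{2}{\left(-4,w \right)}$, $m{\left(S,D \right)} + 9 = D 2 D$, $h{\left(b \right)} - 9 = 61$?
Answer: $4039$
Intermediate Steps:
$h{\left(b \right)} = 70$ ($h{\left(b \right)} = 9 + 61 = 70$)
$m{\left(S,D \right)} = -9 + 2 D^{2}$ ($m{\left(S,D \right)} = -9 + D 2 D = -9 + 2 D D = -9 + 2 D^{2}$)
$z{\left(g,w \right)} = w^{2}$
$h{\left(58 \right)} + z{\left(70,m{\left(0,6 \right)} \right)} = 70 + \left(-9 + 2 \cdot 6^{2}\right)^{2} = 70 + \left(-9 + 2 \cdot 36\right)^{2} = 70 + \left(-9 + 72\right)^{2} = 70 + 63^{2} = 70 + 3969 = 4039$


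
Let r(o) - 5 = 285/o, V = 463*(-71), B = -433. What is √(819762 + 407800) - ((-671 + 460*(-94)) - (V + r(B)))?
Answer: 4781334/433 + √1227562 ≈ 12150.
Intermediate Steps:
V = -32873
r(o) = 5 + 285/o
√(819762 + 407800) - ((-671 + 460*(-94)) - (V + r(B))) = √(819762 + 407800) - ((-671 + 460*(-94)) - (-32873 + (5 + 285/(-433)))) = √1227562 - ((-671 - 43240) - (-32873 + (5 + 285*(-1/433)))) = √1227562 - (-43911 - (-32873 + (5 - 285/433))) = √1227562 - (-43911 - (-32873 + 1880/433)) = √1227562 - (-43911 - 1*(-14232129/433)) = √1227562 - (-43911 + 14232129/433) = √1227562 - 1*(-4781334/433) = √1227562 + 4781334/433 = 4781334/433 + √1227562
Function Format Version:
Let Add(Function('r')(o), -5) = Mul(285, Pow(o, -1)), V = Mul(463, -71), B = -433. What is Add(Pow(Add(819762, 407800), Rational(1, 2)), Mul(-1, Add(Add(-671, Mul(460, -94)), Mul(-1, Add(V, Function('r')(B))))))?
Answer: Add(Rational(4781334, 433), Pow(1227562, Rational(1, 2))) ≈ 12150.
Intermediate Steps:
V = -32873
Function('r')(o) = Add(5, Mul(285, Pow(o, -1)))
Add(Pow(Add(819762, 407800), Rational(1, 2)), Mul(-1, Add(Add(-671, Mul(460, -94)), Mul(-1, Add(V, Function('r')(B)))))) = Add(Pow(Add(819762, 407800), Rational(1, 2)), Mul(-1, Add(Add(-671, Mul(460, -94)), Mul(-1, Add(-32873, Add(5, Mul(285, Pow(-433, -1)))))))) = Add(Pow(1227562, Rational(1, 2)), Mul(-1, Add(Add(-671, -43240), Mul(-1, Add(-32873, Add(5, Mul(285, Rational(-1, 433)))))))) = Add(Pow(1227562, Rational(1, 2)), Mul(-1, Add(-43911, Mul(-1, Add(-32873, Add(5, Rational(-285, 433))))))) = Add(Pow(1227562, Rational(1, 2)), Mul(-1, Add(-43911, Mul(-1, Add(-32873, Rational(1880, 433)))))) = Add(Pow(1227562, Rational(1, 2)), Mul(-1, Add(-43911, Mul(-1, Rational(-14232129, 433))))) = Add(Pow(1227562, Rational(1, 2)), Mul(-1, Add(-43911, Rational(14232129, 433)))) = Add(Pow(1227562, Rational(1, 2)), Mul(-1, Rational(-4781334, 433))) = Add(Pow(1227562, Rational(1, 2)), Rational(4781334, 433)) = Add(Rational(4781334, 433), Pow(1227562, Rational(1, 2)))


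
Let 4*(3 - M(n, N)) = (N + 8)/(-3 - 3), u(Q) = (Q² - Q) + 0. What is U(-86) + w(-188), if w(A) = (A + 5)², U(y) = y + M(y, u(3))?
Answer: 400879/12 ≈ 33407.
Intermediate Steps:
u(Q) = Q² - Q
M(n, N) = 10/3 + N/24 (M(n, N) = 3 - (N + 8)/(4*(-3 - 3)) = 3 - (8 + N)/(4*(-6)) = 3 - (8 + N)*(-1)/(4*6) = 3 - (-4/3 - N/6)/4 = 3 + (⅓ + N/24) = 10/3 + N/24)
U(y) = 43/12 + y (U(y) = y + (10/3 + (3*(-1 + 3))/24) = y + (10/3 + (3*2)/24) = y + (10/3 + (1/24)*6) = y + (10/3 + ¼) = y + 43/12 = 43/12 + y)
w(A) = (5 + A)²
U(-86) + w(-188) = (43/12 - 86) + (5 - 188)² = -989/12 + (-183)² = -989/12 + 33489 = 400879/12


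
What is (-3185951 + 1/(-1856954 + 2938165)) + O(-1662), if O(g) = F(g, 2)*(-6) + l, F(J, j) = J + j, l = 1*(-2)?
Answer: -3433918567522/1081211 ≈ -3.1760e+6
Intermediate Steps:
l = -2
O(g) = -14 - 6*g (O(g) = (g + 2)*(-6) - 2 = (2 + g)*(-6) - 2 = (-12 - 6*g) - 2 = -14 - 6*g)
(-3185951 + 1/(-1856954 + 2938165)) + O(-1662) = (-3185951 + 1/(-1856954 + 2938165)) + (-14 - 6*(-1662)) = (-3185951 + 1/1081211) + (-14 + 9972) = (-3185951 + 1/1081211) + 9958 = -3444685266660/1081211 + 9958 = -3433918567522/1081211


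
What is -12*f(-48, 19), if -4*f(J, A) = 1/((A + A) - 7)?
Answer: 3/31 ≈ 0.096774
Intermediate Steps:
f(J, A) = -1/(4*(-7 + 2*A)) (f(J, A) = -1/(4*((A + A) - 7)) = -1/(4*(2*A - 7)) = -1/(4*(-7 + 2*A)))
-12*f(-48, 19) = -(-12)/(-28 + 8*19) = -(-12)/(-28 + 152) = -(-12)/124 = -12*(-1/124) = 3/31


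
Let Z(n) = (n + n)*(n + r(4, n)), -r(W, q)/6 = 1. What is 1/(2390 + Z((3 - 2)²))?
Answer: 1/2380 ≈ 0.00042017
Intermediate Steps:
r(W, q) = -6 (r(W, q) = -6*1 = -6)
Z(n) = 2*n*(-6 + n) (Z(n) = (n + n)*(n - 6) = (2*n)*(-6 + n) = 2*n*(-6 + n))
1/(2390 + Z((3 - 2)²)) = 1/(2390 + 2*(3 - 2)²*(-6 + (3 - 2)²)) = 1/(2390 + 2*1²*(-6 + 1²)) = 1/(2390 + 2*1*(-6 + 1)) = 1/(2390 + 2*1*(-5)) = 1/(2390 - 10) = 1/2380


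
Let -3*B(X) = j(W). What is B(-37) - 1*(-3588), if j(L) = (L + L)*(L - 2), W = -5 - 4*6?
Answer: 8966/3 ≈ 2988.7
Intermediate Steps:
W = -29 (W = -5 - 24 = -29)
j(L) = 2*L*(-2 + L) (j(L) = (2*L)*(-2 + L) = 2*L*(-2 + L))
B(X) = -1798/3 (B(X) = -2*(-29)*(-2 - 29)/3 = -2*(-29)*(-31)/3 = -⅓*1798 = -1798/3)
B(-37) - 1*(-3588) = -1798/3 - 1*(-3588) = -1798/3 + 3588 = 8966/3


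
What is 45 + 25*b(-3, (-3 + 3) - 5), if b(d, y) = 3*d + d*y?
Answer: 195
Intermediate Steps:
45 + 25*b(-3, (-3 + 3) - 5) = 45 + 25*(-3*(3 + ((-3 + 3) - 5))) = 45 + 25*(-3*(3 + (0 - 5))) = 45 + 25*(-3*(3 - 5)) = 45 + 25*(-3*(-2)) = 45 + 25*6 = 45 + 150 = 195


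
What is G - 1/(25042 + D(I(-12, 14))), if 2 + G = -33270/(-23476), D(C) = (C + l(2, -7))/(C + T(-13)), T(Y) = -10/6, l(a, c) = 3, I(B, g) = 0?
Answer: -856558731/1469609338 ≈ -0.58285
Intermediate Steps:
T(Y) = -5/3 (T(Y) = -10*⅙ = -5/3)
D(C) = (3 + C)/(-5/3 + C) (D(C) = (C + 3)/(C - 5/3) = (3 + C)/(-5/3 + C))
G = -6841/11738 (G = -2 - 33270/(-23476) = -2 - 33270*(-1/23476) = -2 + 16635/11738 = -6841/11738 ≈ -0.58281)
G - 1/(25042 + D(I(-12, 14))) = -6841/11738 - 1/(25042 + 3*(3 + 0)/(-5 + 3*0)) = -6841/11738 - 1/(25042 + 3*3/(-5 + 0)) = -6841/11738 - 1/(25042 + 3*3/(-5)) = -6841/11738 - 1/(25042 + 3*(-⅕)*3) = -6841/11738 - 1/(25042 - 9/5) = -6841/11738 - 1/125201/5 = -6841/11738 - 1*5/125201 = -6841/11738 - 5/125201 = -856558731/1469609338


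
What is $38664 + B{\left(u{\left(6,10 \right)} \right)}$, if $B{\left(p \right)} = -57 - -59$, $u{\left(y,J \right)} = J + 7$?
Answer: $38666$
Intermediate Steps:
$u{\left(y,J \right)} = 7 + J$
$B{\left(p \right)} = 2$ ($B{\left(p \right)} = -57 + 59 = 2$)
$38664 + B{\left(u{\left(6,10 \right)} \right)} = 38664 + 2 = 38666$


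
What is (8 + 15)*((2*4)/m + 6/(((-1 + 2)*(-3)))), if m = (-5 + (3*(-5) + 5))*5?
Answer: -3634/75 ≈ -48.453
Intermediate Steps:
m = -75 (m = (-5 + (-15 + 5))*5 = (-5 - 10)*5 = -15*5 = -75)
(8 + 15)*((2*4)/m + 6/(((-1 + 2)*(-3)))) = (8 + 15)*((2*4)/(-75) + 6/(((-1 + 2)*(-3)))) = 23*(8*(-1/75) + 6/((1*(-3)))) = 23*(-8/75 + 6/(-3)) = 23*(-8/75 + 6*(-1/3)) = 23*(-8/75 - 2) = 23*(-158/75) = -3634/75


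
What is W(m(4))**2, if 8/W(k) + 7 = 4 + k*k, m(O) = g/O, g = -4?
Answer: 16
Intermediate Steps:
m(O) = -4/O
W(k) = 8/(-3 + k**2) (W(k) = 8/(-7 + (4 + k*k)) = 8/(-7 + (4 + k**2)) = 8/(-3 + k**2))
W(m(4))**2 = (8/(-3 + (-4/4)**2))**2 = (8/(-3 + (-4*1/4)**2))**2 = (8/(-3 + (-1)**2))**2 = (8/(-3 + 1))**2 = (8/(-2))**2 = (8*(-1/2))**2 = (-4)**2 = 16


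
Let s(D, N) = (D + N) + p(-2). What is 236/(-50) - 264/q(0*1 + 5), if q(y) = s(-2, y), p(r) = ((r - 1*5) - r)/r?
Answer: -1318/25 ≈ -52.720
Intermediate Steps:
p(r) = -5/r (p(r) = ((r - 5) - r)/r = ((-5 + r) - r)/r = -5/r)
s(D, N) = 5/2 + D + N (s(D, N) = (D + N) - 5/(-2) = (D + N) - 5*(-1/2) = (D + N) + 5/2 = 5/2 + D + N)
q(y) = 1/2 + y (q(y) = 5/2 - 2 + y = 1/2 + y)
236/(-50) - 264/q(0*1 + 5) = 236/(-50) - 264/(1/2 + (0*1 + 5)) = 236*(-1/50) - 264/(1/2 + (0 + 5)) = -118/25 - 264/(1/2 + 5) = -118/25 - 264/11/2 = -118/25 - 264*2/11 = -118/25 - 48 = -1318/25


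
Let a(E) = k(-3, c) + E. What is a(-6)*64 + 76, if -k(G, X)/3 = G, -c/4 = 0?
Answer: 268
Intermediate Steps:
c = 0 (c = -4*0 = 0)
k(G, X) = -3*G
a(E) = 9 + E (a(E) = -3*(-3) + E = 9 + E)
a(-6)*64 + 76 = (9 - 6)*64 + 76 = 3*64 + 76 = 192 + 76 = 268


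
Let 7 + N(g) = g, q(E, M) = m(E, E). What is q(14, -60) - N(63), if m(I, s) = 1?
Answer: -55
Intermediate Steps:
q(E, M) = 1
N(g) = -7 + g
q(14, -60) - N(63) = 1 - (-7 + 63) = 1 - 1*56 = 1 - 56 = -55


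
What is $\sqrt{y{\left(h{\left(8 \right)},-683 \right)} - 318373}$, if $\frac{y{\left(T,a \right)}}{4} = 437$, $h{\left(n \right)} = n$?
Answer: $5 i \sqrt{12665} \approx 562.69 i$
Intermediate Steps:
$y{\left(T,a \right)} = 1748$ ($y{\left(T,a \right)} = 4 \cdot 437 = 1748$)
$\sqrt{y{\left(h{\left(8 \right)},-683 \right)} - 318373} = \sqrt{1748 - 318373} = \sqrt{-316625} = 5 i \sqrt{12665}$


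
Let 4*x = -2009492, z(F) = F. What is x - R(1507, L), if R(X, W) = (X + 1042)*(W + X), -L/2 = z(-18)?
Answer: -4435480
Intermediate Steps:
x = -502373 (x = (¼)*(-2009492) = -502373)
L = 36 (L = -2*(-18) = 36)
R(X, W) = (1042 + X)*(W + X)
x - R(1507, L) = -502373 - (1507² + 1042*36 + 1042*1507 + 36*1507) = -502373 - (2271049 + 37512 + 1570294 + 54252) = -502373 - 1*3933107 = -502373 - 3933107 = -4435480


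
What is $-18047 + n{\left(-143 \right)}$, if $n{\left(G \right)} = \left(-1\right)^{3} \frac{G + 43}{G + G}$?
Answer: $- \frac{2580771}{143} \approx -18047.0$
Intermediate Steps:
$n{\left(G \right)} = - \frac{43 + G}{2 G}$
$-18047 + n{\left(-143 \right)} = -18047 + \frac{-43 - -143}{2 \left(-143\right)} = -18047 + \frac{1}{2} \left(- \frac{1}{143}\right) \left(-43 + 143\right) = -18047 + \frac{1}{2} \left(- \frac{1}{143}\right) 100 = -18047 - \frac{50}{143} = - \frac{2580771}{143}$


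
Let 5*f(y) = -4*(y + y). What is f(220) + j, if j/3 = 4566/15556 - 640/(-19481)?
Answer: -53187813607/151523218 ≈ -351.02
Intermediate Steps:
f(y) = -8*y/5 (f(y) = (-4*(y + y))/5 = (-8*y)/5 = -8*y/5)
j = 148359129/151523218 (j = 3*(4566/15556 - 640/(-19481)) = 3*(4566*(1/15556) - 640*(-1/19481)) = 3*(2283/7778 + 640/19481) = 3*(49453043/151523218) = 148359129/151523218 ≈ 0.97912)
f(220) + j = -8/5*220 + 148359129/151523218 = -352 + 148359129/151523218 = -53187813607/151523218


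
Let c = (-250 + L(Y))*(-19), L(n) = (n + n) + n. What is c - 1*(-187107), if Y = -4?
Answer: 192085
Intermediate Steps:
L(n) = 3*n (L(n) = 2*n + n = 3*n)
c = 4978 (c = (-250 + 3*(-4))*(-19) = (-250 - 12)*(-19) = -262*(-19) = 4978)
c - 1*(-187107) = 4978 - 1*(-187107) = 4978 + 187107 = 192085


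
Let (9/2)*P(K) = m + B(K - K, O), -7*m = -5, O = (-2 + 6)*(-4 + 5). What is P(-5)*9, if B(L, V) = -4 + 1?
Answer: -32/7 ≈ -4.5714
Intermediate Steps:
O = 4 (O = 4*1 = 4)
m = 5/7 (m = -⅐*(-5) = 5/7 ≈ 0.71429)
B(L, V) = -3
P(K) = -32/63 (P(K) = 2*(5/7 - 3)/9 = (2/9)*(-16/7) = -32/63)
P(-5)*9 = -32/63*9 = -32/7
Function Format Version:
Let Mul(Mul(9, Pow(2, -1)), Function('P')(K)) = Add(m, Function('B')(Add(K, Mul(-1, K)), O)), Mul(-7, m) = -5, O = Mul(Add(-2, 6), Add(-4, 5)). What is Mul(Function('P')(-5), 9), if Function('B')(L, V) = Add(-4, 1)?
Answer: Rational(-32, 7) ≈ -4.5714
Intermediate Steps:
O = 4 (O = Mul(4, 1) = 4)
m = Rational(5, 7) (m = Mul(Rational(-1, 7), -5) = Rational(5, 7) ≈ 0.71429)
Function('B')(L, V) = -3
Function('P')(K) = Rational(-32, 63) (Function('P')(K) = Mul(Rational(2, 9), Add(Rational(5, 7), -3)) = Mul(Rational(2, 9), Rational(-16, 7)) = Rational(-32, 63))
Mul(Function('P')(-5), 9) = Mul(Rational(-32, 63), 9) = Rational(-32, 7)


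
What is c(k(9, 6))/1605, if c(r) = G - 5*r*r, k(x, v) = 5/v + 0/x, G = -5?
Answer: -61/11556 ≈ -0.0052786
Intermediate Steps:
k(x, v) = 5/v (k(x, v) = 5/v + 0 = 5/v)
c(r) = -5 - 5*r² (c(r) = -5 - 5*r*r = -5 - 5*r²)
c(k(9, 6))/1605 = (-5 - 5*(5/6)²)/1605 = (-5 - 5*(5*(⅙))²)*(1/1605) = (-5 - 5*(⅚)²)*(1/1605) = (-5 - 5*25/36)*(1/1605) = (-5 - 125/36)*(1/1605) = -305/36*1/1605 = -61/11556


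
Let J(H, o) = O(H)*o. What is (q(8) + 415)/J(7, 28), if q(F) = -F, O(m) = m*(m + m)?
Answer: 407/2744 ≈ 0.14832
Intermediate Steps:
O(m) = 2*m² (O(m) = m*(2*m) = 2*m²)
J(H, o) = 2*o*H² (J(H, o) = (2*H²)*o = 2*o*H²)
(q(8) + 415)/J(7, 28) = (-1*8 + 415)/((2*28*7²)) = (-8 + 415)/((2*28*49)) = 407/2744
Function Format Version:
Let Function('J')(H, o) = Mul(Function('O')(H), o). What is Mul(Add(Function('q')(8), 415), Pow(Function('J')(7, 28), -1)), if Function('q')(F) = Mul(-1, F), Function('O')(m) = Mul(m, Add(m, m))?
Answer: Rational(407, 2744) ≈ 0.14832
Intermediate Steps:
Function('O')(m) = Mul(2, Pow(m, 2)) (Function('O')(m) = Mul(m, Mul(2, m)) = Mul(2, Pow(m, 2)))
Function('J')(H, o) = Mul(2, o, Pow(H, 2)) (Function('J')(H, o) = Mul(Mul(2, Pow(H, 2)), o) = Mul(2, o, Pow(H, 2)))
Mul(Add(Function('q')(8), 415), Pow(Function('J')(7, 28), -1)) = Mul(Add(Mul(-1, 8), 415), Pow(Mul(2, 28, Pow(7, 2)), -1)) = Mul(Add(-8, 415), Pow(Mul(2, 28, 49), -1)) = Mul(407, Pow(2744, -1)) = Mul(407, Rational(1, 2744)) = Rational(407, 2744)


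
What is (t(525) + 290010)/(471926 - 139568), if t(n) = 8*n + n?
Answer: 98245/110786 ≈ 0.88680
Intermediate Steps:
t(n) = 9*n
(t(525) + 290010)/(471926 - 139568) = (9*525 + 290010)/(471926 - 139568) = (4725 + 290010)/332358 = 294735*(1/332358) = 98245/110786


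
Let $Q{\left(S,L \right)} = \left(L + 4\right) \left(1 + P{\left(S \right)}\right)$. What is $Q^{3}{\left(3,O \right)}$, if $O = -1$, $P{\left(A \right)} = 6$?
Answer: $9261$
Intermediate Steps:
$Q{\left(S,L \right)} = 28 + 7 L$ ($Q{\left(S,L \right)} = \left(L + 4\right) \left(1 + 6\right) = \left(4 + L\right) 7 = 28 + 7 L$)
$Q^{3}{\left(3,O \right)} = \left(28 + 7 \left(-1\right)\right)^{3} = \left(28 - 7\right)^{3} = 21^{3} = 9261$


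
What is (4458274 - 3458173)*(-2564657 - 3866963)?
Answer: -6432269593620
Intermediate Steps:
(4458274 - 3458173)*(-2564657 - 3866963) = 1000101*(-6431620) = -6432269593620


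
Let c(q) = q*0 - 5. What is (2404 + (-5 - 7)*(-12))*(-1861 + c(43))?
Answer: -4754568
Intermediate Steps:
c(q) = -5 (c(q) = 0 - 5 = -5)
(2404 + (-5 - 7)*(-12))*(-1861 + c(43)) = (2404 + (-5 - 7)*(-12))*(-1861 - 5) = (2404 - 12*(-12))*(-1866) = (2404 + 144)*(-1866) = 2548*(-1866) = -4754568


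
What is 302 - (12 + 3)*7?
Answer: 197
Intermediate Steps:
302 - (12 + 3)*7 = 302 - 15*7 = 302 - 1*105 = 302 - 105 = 197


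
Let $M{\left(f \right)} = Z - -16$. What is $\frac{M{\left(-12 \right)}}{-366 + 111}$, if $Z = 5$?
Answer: $- \frac{7}{85} \approx -0.082353$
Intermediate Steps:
$M{\left(f \right)} = 21$ ($M{\left(f \right)} = 5 - -16 = 5 + 16 = 21$)
$\frac{M{\left(-12 \right)}}{-366 + 111} = \frac{1}{-366 + 111} \cdot 21 = \frac{1}{-255} \cdot 21 = \left(- \frac{1}{255}\right) 21 = - \frac{7}{85}$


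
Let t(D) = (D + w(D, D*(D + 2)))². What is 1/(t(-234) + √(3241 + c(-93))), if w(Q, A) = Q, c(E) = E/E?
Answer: 109512/23985754667 - √3242/47971509334 ≈ 4.5645e-6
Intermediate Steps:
c(E) = 1
t(D) = 4*D² (t(D) = (D + D)² = (2*D)² = 4*D²)
1/(t(-234) + √(3241 + c(-93))) = 1/(4*(-234)² + √(3241 + 1)) = 1/(4*54756 + √3242) = 1/(219024 + √3242)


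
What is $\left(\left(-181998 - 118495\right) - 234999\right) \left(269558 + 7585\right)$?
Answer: $-148407859356$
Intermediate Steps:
$\left(\left(-181998 - 118495\right) - 234999\right) \left(269558 + 7585\right) = \left(-300493 - 234999\right) 277143 = \left(-535492\right) 277143 = -148407859356$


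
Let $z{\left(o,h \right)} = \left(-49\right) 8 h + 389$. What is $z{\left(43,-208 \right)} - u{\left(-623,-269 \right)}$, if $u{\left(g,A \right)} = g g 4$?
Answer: $-1470591$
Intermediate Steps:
$u{\left(g,A \right)} = 4 g^{2}$ ($u{\left(g,A \right)} = g^{2} \cdot 4 = 4 g^{2}$)
$z{\left(o,h \right)} = 389 - 392 h$ ($z{\left(o,h \right)} = - 392 h + 389 = 389 - 392 h$)
$z{\left(43,-208 \right)} - u{\left(-623,-269 \right)} = \left(389 - -81536\right) - 4 \left(-623\right)^{2} = \left(389 + 81536\right) - 4 \cdot 388129 = 81925 - 1552516 = -1470591$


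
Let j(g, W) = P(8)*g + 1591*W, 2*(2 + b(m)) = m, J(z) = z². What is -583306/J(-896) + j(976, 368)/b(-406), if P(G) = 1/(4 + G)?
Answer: -705336011459/246865920 ≈ -2857.2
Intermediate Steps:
b(m) = -2 + m/2
j(g, W) = 1591*W + g/12 (j(g, W) = g/(4 + 8) + 1591*W = g/12 + 1591*W = 1591*W + g/12)
-583306/J(-896) + j(976, 368)/b(-406) = -583306/((-896)²) + (1591*368 + (1/12)*976)/(-2 + (½)*(-406)) = -583306/802816 + (585488 + 244/3)/(-2 - 203) = -583306*1/802816 + (1756708/3)/(-205) = -291653/401408 + (1756708/3)*(-1/205) = -291653/401408 - 1756708/615 = -705336011459/246865920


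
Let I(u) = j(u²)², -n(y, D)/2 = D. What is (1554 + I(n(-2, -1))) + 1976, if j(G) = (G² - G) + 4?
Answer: 3786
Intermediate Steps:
j(G) = 4 + G² - G
n(y, D) = -2*D
I(u) = (4 + u⁴ - u²)² (I(u) = (4 + (u²)² - u²)² = (4 + u⁴ - u²)²)
(1554 + I(n(-2, -1))) + 1976 = (1554 + (4 + (-2*(-1))⁴ - (-2*(-1))²)²) + 1976 = (1554 + (4 + 2⁴ - 1*2²)²) + 1976 = (1554 + (4 + 16 - 1*4)²) + 1976 = (1554 + (4 + 16 - 4)²) + 1976 = (1554 + 16²) + 1976 = (1554 + 256) + 1976 = 1810 + 1976 = 3786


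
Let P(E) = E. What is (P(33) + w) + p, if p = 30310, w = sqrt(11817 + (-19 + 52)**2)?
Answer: 30343 + 3*sqrt(1434) ≈ 30457.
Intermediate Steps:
w = 3*sqrt(1434) (w = sqrt(11817 + 33**2) = sqrt(11817 + 1089) = sqrt(12906) = 3*sqrt(1434) ≈ 113.60)
(P(33) + w) + p = (33 + 3*sqrt(1434)) + 30310 = 30343 + 3*sqrt(1434)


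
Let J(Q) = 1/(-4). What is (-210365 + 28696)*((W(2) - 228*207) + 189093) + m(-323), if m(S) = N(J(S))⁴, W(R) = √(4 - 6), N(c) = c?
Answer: -6599241239807/256 - 181669*I*√2 ≈ -2.5778e+10 - 2.5692e+5*I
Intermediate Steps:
J(Q) = -¼
W(R) = I*√2 (W(R) = √(-2) = I*√2)
m(S) = 1/256 (m(S) = (-¼)⁴ = 1/256)
(-210365 + 28696)*((W(2) - 228*207) + 189093) + m(-323) = (-210365 + 28696)*((I*√2 - 228*207) + 189093) + 1/256 = -181669*((I*√2 - 47196) + 189093) + 1/256 = -181669*((-47196 + I*√2) + 189093) + 1/256 = -181669*(141897 + I*√2) + 1/256 = (-25778286093 - 181669*I*√2) + 1/256 = -6599241239807/256 - 181669*I*√2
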